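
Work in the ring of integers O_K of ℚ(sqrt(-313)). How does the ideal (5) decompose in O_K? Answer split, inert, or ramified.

d = -313 ≡ 3 (mod 4), so O_K = ℤ[√-313] and disc(K) = 4d = -1252.
5 ∤ -1252, so 5 is unramified.
(-313/5) = 2^2 mod 5 = 4, giving Legendre symbol -1.
Legendre symbol -1 ⇒ 5 is inert.

inert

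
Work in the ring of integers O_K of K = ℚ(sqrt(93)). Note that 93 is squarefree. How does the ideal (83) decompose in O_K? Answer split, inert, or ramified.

93 mod 4 = 1, hence disc K = 93 and O_K = ℤ[(1+√93)/2].
Since gcd(83, 93) = 1 the prime 83 does not ramify.
Euler's criterion: 93^41 mod 83 = 1. Thus (93|83) = 1.
d is a quadratic residue mod p, hence 83 splits in O_K.

splits completely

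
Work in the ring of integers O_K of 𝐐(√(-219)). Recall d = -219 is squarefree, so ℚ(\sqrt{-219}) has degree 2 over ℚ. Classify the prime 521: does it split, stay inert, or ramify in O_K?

-219 mod 4 = 1, hence disc K = -219 and O_K = ℤ[(1+√-219)/2].
disc(K) = -219 is not divisible by 521; 521 is unramified.
Legendre symbol by Euler's criterion: (-219/521) ≡ (-219)^260 ≡ 1 (mod 521), i.e. (-219/521) = 1.
(-219/521) = 1, so 521 splits.

p splits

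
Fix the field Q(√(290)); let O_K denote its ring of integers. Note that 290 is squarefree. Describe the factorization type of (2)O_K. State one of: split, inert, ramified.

p ramifies

290 mod 4 = 2, hence disc K = 4·290 = 1160 and O_K = ℤ[√290].
2 divides disc(K) = 1160, so 2 ramifies.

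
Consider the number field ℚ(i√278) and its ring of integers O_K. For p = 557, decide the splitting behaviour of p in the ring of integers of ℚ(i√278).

d = -278 ≡ 2 (mod 4), so O_K = ℤ[√-278] and disc(K) = 4d = -1112.
557 ∤ -1112, so 557 is unramified.
(-278/557) = 279^278 mod 557 = 556, giving Legendre symbol -1.
Legendre symbol -1 ⇒ 557 is inert.

inert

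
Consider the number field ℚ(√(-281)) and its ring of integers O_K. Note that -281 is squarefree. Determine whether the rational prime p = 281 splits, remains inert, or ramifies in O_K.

-281 mod 4 = 3, hence disc K = 4·(-281) = -1124 and O_K = ℤ[√-281].
disc(K) = -1124 = 281·(-4), so p = 281 is ramified.

ramifies in O_K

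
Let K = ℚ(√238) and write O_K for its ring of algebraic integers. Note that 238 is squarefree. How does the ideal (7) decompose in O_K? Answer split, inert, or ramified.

7 is ramified

238 mod 4 = 2, hence disc K = 4·238 = 952 and O_K = ℤ[√238].
7 divides disc(K) = 952, so 7 ramifies.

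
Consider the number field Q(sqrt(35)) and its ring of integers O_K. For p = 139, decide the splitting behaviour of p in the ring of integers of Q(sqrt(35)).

35 mod 4 = 3, hence disc K = 4·35 = 140 and O_K = ℤ[√35].
disc(K) = 140 is not divisible by 139; 139 is unramified.
Compute (35/139) via Euler: 35^((139-1)/2) mod 139 = 1, so (35/139) = 1.
(35/139) = 1, so 139 splits.

139 splits in O_K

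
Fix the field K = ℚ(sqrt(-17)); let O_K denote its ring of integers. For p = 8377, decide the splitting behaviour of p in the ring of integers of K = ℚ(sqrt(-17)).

p splits

Since -17 ≢ 1 mod 4, the ring of integers is ℤ[√-17] with discriminant 4·(-17) = -68.
Since gcd(8377, -68) = 1 the prime 8377 does not ramify.
(-17/8377) = 8360^4188 mod 8377 = 1, giving Legendre symbol 1.
(-17/8377) = 1, so 8377 splits.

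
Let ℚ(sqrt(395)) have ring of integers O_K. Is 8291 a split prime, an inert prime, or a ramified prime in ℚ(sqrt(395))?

splits completely

395 mod 4 = 3, hence disc K = 4·395 = 1580 and O_K = ℤ[√395].
disc(K) = 1580 is not divisible by 8291; 8291 is unramified.
Euler's criterion: 395^4145 mod 8291 = 1. Thus (395|8291) = 1.
d is a quadratic residue mod p, hence 8291 splits in O_K.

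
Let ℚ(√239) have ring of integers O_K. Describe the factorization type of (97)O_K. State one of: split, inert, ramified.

inert — (97) stays prime in O_K

d = 239 ≡ 3 (mod 4), so O_K = ℤ[√239] and disc(K) = 4d = 956.
disc(K) = 956 is not divisible by 97; 97 is unramified.
(239/97) = 45^48 mod 97 = 96, giving Legendre symbol -1.
d is a non-residue mod p, hence 97 remains inert in O_K.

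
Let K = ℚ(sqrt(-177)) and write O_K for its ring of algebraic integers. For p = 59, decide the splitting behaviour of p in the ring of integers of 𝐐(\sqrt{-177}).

-177 mod 4 = 3, hence disc K = 4·(-177) = -708 and O_K = ℤ[√-177].
Ramification test: 59 | -708. The prime 59 ramifies in K.

59 is ramified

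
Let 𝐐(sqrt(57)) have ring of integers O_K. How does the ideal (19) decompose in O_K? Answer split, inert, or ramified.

ramified

d = 57 ≡ 1 (mod 4), so O_K = ℤ[(1+√57)/2] and disc(K) = d = 57.
disc(K) = 57 = 19·3, so p = 19 is ramified.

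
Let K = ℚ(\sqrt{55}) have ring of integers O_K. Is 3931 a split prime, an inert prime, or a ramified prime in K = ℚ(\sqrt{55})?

d = 55 ≡ 3 (mod 4), so O_K = ℤ[√55] and disc(K) = 4d = 220.
Since gcd(3931, 220) = 1 the prime 3931 does not ramify.
Compute (55/3931) via Euler: 55^((3931-1)/2) mod 3931 = 3930, so (55/3931) = -1.
(55/3931) = -1, so 3931 is inert.

remains prime (inert)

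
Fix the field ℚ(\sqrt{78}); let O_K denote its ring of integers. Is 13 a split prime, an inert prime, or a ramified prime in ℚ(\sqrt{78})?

ramified — (13) = 𝔭²

78 mod 4 = 2, hence disc K = 4·78 = 312 and O_K = ℤ[√78].
13 divides disc(K) = 312, so 13 ramifies.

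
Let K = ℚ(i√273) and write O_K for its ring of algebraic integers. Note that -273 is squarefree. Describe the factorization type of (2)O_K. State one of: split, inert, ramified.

d = -273 ≡ 3 (mod 4), so O_K = ℤ[√-273] and disc(K) = 4d = -1092.
2 divides disc(K) = -1092, so 2 ramifies.

p ramifies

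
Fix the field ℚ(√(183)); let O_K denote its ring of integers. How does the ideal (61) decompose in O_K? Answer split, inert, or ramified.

183 mod 4 = 3, hence disc K = 4·183 = 732 and O_K = ℤ[√183].
Ramification test: 61 | 732. The prime 61 ramifies in K.

ramified — (61) = 𝔭²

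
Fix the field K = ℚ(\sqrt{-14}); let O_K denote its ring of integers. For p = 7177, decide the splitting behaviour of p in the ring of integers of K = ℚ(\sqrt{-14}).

-14 mod 4 = 2, hence disc K = 4·(-14) = -56 and O_K = ℤ[√-14].
7177 ∤ -56, so 7177 is unramified.
Euler's criterion: (-14)^3588 mod 7177 = 1. Thus (-14|7177) = 1.
d is a quadratic residue mod p, hence 7177 splits in O_K.

split — (7177) = 𝔭₁𝔭₂ with 𝔭₁ ≠ 𝔭₂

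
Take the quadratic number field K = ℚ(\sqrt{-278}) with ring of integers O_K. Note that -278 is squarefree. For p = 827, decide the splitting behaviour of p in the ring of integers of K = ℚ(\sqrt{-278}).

p splits

-278 mod 4 = 2, hence disc K = 4·(-278) = -1112 and O_K = ℤ[√-278].
disc(K) = -1112 is not divisible by 827; 827 is unramified.
(-278/827) = 549^413 mod 827 = 1, giving Legendre symbol 1.
Legendre symbol 1 ⇒ 827 is split.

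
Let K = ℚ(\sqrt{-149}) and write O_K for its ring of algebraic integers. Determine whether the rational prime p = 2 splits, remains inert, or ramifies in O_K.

-149 mod 4 = 3, hence disc K = 4·(-149) = -596 and O_K = ℤ[√-149].
2 divides disc(K) = -596, so 2 ramifies.

ramified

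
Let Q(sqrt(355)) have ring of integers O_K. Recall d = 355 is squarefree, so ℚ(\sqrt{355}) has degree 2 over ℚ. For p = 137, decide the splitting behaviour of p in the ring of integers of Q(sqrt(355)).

p splits

Since 355 ≢ 1 mod 4, the ring of integers is ℤ[√355] with discriminant 4·355 = 1420.
Since gcd(137, 1420) = 1 the prime 137 does not ramify.
Compute (355/137) via Euler: 81^((137-1)/2) mod 137 = 1, so (355/137) = 1.
Legendre symbol 1 ⇒ 137 is split.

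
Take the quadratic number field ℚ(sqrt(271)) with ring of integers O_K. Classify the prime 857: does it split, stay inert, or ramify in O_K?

271 mod 4 = 3, hence disc K = 4·271 = 1084 and O_K = ℤ[√271].
857 ∤ 1084, so 857 is unramified.
(271/857) = 271^428 mod 857 = 1, giving Legendre symbol 1.
(271/857) = 1, so 857 splits.

splits completely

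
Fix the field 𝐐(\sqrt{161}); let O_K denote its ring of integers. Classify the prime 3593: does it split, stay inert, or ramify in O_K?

3593 remains inert

d = 161 ≡ 1 (mod 4), so O_K = ℤ[(1+√161)/2] and disc(K) = d = 161.
3593 ∤ 161, so 3593 is unramified.
Legendre symbol by Euler's criterion: (161/3593) ≡ 161^1796 ≡ 3592 (mod 3593), i.e. (161/3593) = -1.
(161/3593) = -1, so 3593 is inert.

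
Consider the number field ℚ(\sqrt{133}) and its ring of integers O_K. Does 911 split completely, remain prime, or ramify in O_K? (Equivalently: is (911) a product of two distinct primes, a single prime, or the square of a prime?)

inert

Since 133 ≡ 1 mod 4, the ring of integers is ℤ[(1+√133)/2] with discriminant 133.
911 ∤ 133, so 911 is unramified.
Legendre symbol by Euler's criterion: (133/911) ≡ 133^455 ≡ 910 (mod 911), i.e. (133/911) = -1.
Legendre symbol -1 ⇒ 911 is inert.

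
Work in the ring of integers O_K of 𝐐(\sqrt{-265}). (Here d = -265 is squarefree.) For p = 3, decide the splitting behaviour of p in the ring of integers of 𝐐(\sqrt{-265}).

-265 mod 4 = 3, hence disc K = 4·(-265) = -1060 and O_K = ℤ[√-265].
Since gcd(3, -1060) = 1 the prime 3 does not ramify.
Compute (-265/3) via Euler: 2^((3-1)/2) mod 3 = 2, so (-265/3) = -1.
d is a non-residue mod p, hence 3 remains inert in O_K.

p is inert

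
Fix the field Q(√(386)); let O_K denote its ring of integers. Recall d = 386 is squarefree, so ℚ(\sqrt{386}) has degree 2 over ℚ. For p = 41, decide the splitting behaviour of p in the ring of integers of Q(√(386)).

p is inert

d = 386 ≡ 2 (mod 4), so O_K = ℤ[√386] and disc(K) = 4d = 1544.
disc(K) = 1544 is not divisible by 41; 41 is unramified.
Legendre symbol by Euler's criterion: (386/41) ≡ 386^20 ≡ 40 (mod 41), i.e. (386/41) = -1.
d is a non-residue mod p, hence 41 remains inert in O_K.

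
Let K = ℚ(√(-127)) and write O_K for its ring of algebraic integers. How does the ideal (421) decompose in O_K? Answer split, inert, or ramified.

inert — (421) stays prime in O_K

-127 mod 4 = 1, hence disc K = -127 and O_K = ℤ[(1+√-127)/2].
Since gcd(421, -127) = 1 the prime 421 does not ramify.
Legendre symbol by Euler's criterion: (-127/421) ≡ (-127)^210 ≡ 420 (mod 421), i.e. (-127/421) = -1.
Legendre symbol -1 ⇒ 421 is inert.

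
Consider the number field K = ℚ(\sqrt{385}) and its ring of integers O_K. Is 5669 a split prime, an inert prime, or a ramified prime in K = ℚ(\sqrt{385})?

inert — (5669) stays prime in O_K

Since 385 ≡ 1 mod 4, the ring of integers is ℤ[(1+√385)/2] with discriminant 385.
Since gcd(5669, 385) = 1 the prime 5669 does not ramify.
(385/5669) = 385^2834 mod 5669 = 5668, giving Legendre symbol -1.
(385/5669) = -1, so 5669 is inert.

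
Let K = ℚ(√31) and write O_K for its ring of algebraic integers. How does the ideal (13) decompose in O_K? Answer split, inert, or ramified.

d = 31 ≡ 3 (mod 4), so O_K = ℤ[√31] and disc(K) = 4d = 124.
disc(K) = 124 is not divisible by 13; 13 is unramified.
Euler's criterion: 31^6 mod 13 = 12. Thus (31|13) = -1.
d is a non-residue mod p, hence 13 remains inert in O_K.

inert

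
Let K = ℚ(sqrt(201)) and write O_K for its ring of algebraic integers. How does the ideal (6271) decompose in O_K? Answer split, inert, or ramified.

p splits

d = 201 ≡ 1 (mod 4), so O_K = ℤ[(1+√201)/2] and disc(K) = d = 201.
disc(K) = 201 is not divisible by 6271; 6271 is unramified.
(201/6271) = 201^3135 mod 6271 = 1, giving Legendre symbol 1.
(201/6271) = 1, so 6271 splits.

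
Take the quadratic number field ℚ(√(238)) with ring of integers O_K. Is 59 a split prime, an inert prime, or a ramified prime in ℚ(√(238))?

remains prime (inert)

d = 238 ≡ 2 (mod 4), so O_K = ℤ[√238] and disc(K) = 4d = 952.
disc(K) = 952 is not divisible by 59; 59 is unramified.
Euler's criterion: 238^29 mod 59 = 58. Thus (238|59) = -1.
d is a non-residue mod p, hence 59 remains inert in O_K.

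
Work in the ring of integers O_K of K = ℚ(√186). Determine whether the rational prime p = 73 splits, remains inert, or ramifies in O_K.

186 mod 4 = 2, hence disc K = 4·186 = 744 and O_K = ℤ[√186].
Since gcd(73, 744) = 1 the prime 73 does not ramify.
Euler's criterion: 186^36 mod 73 = 72. Thus (186|73) = -1.
(186/73) = -1, so 73 is inert.

p is inert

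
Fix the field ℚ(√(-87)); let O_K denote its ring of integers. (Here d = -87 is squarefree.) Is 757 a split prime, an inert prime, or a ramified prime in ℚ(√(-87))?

-87 mod 4 = 1, hence disc K = -87 and O_K = ℤ[(1+√-87)/2].
Since gcd(757, -87) = 1 the prime 757 does not ramify.
(-87/757) = 670^378 mod 757 = 756, giving Legendre symbol -1.
d is a non-residue mod p, hence 757 remains inert in O_K.

p is inert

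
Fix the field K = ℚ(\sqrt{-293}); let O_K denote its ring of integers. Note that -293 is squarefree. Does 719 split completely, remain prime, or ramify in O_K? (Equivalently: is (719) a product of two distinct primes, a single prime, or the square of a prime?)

inert

d = -293 ≡ 3 (mod 4), so O_K = ℤ[√-293] and disc(K) = 4d = -1172.
719 ∤ -1172, so 719 is unramified.
Euler's criterion: (-293)^359 mod 719 = 718. Thus (-293|719) = -1.
d is a non-residue mod p, hence 719 remains inert in O_K.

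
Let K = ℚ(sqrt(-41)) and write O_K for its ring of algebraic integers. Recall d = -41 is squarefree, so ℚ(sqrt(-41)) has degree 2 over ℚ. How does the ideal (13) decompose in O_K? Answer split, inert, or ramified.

p is inert

-41 mod 4 = 3, hence disc K = 4·(-41) = -164 and O_K = ℤ[√-41].
13 ∤ -164, so 13 is unramified.
(-41/13) = 11^6 mod 13 = 12, giving Legendre symbol -1.
d is a non-residue mod p, hence 13 remains inert in O_K.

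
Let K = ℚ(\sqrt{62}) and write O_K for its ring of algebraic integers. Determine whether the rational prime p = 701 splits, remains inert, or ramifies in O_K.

701 remains inert

62 mod 4 = 2, hence disc K = 4·62 = 248 and O_K = ℤ[√62].
disc(K) = 248 is not divisible by 701; 701 is unramified.
Euler's criterion: 62^350 mod 701 = 700. Thus (62|701) = -1.
Legendre symbol -1 ⇒ 701 is inert.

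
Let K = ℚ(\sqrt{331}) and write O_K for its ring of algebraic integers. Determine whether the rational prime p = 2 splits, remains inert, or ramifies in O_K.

ramified — (2) = 𝔭²

Since 331 ≢ 1 mod 4, the ring of integers is ℤ[√331] with discriminant 4·331 = 1324.
disc(K) = 1324 = 2·662, so p = 2 is ramified.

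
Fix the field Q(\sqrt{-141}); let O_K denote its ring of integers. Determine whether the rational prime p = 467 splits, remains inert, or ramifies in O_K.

inert

d = -141 ≡ 3 (mod 4), so O_K = ℤ[√-141] and disc(K) = 4d = -564.
467 ∤ -564, so 467 is unramified.
(-141/467) = 326^233 mod 467 = 466, giving Legendre symbol -1.
d is a non-residue mod p, hence 467 remains inert in O_K.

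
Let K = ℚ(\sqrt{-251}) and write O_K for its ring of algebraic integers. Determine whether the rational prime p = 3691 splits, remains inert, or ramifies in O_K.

Since -251 ≡ 1 mod 4, the ring of integers is ℤ[(1+√-251)/2] with discriminant -251.
3691 ∤ -251, so 3691 is unramified.
Euler's criterion: (-251)^1845 mod 3691 = 3690. Thus (-251|3691) = -1.
Legendre symbol -1 ⇒ 3691 is inert.

3691 remains inert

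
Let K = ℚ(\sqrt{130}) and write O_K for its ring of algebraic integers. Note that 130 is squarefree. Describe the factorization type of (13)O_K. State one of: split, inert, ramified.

p ramifies

d = 130 ≡ 2 (mod 4), so O_K = ℤ[√130] and disc(K) = 4d = 520.
Ramification test: 13 | 520. The prime 13 ramifies in K.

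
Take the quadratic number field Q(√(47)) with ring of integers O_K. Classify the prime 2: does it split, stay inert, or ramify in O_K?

2 is ramified

Since 47 ≢ 1 mod 4, the ring of integers is ℤ[√47] with discriminant 4·47 = 188.
Ramification test: 2 | 188. The prime 2 ramifies in K.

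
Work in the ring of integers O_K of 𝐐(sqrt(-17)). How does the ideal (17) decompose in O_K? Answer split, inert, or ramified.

ramified — (17) = 𝔭²

Since -17 ≢ 1 mod 4, the ring of integers is ℤ[√-17] with discriminant 4·(-17) = -68.
17 divides disc(K) = -68, so 17 ramifies.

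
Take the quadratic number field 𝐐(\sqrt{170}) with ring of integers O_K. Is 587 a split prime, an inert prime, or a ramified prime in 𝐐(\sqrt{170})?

d = 170 ≡ 2 (mod 4), so O_K = ℤ[√170] and disc(K) = 4d = 680.
Since gcd(587, 680) = 1 the prime 587 does not ramify.
(170/587) = 170^293 mod 587 = 1, giving Legendre symbol 1.
d is a quadratic residue mod p, hence 587 splits in O_K.

splits completely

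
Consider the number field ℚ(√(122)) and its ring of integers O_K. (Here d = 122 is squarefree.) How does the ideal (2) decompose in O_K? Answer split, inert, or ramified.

ramifies in O_K

d = 122 ≡ 2 (mod 4), so O_K = ℤ[√122] and disc(K) = 4d = 488.
2 divides disc(K) = 488, so 2 ramifies.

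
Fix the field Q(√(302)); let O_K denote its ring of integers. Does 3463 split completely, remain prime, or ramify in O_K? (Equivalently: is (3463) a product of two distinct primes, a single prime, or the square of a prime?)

3463 splits in O_K

302 mod 4 = 2, hence disc K = 4·302 = 1208 and O_K = ℤ[√302].
disc(K) = 1208 is not divisible by 3463; 3463 is unramified.
Legendre symbol by Euler's criterion: (302/3463) ≡ 302^1731 ≡ 1 (mod 3463), i.e. (302/3463) = 1.
d is a quadratic residue mod p, hence 3463 splits in O_K.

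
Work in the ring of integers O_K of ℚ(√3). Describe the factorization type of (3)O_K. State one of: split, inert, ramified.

p ramifies

d = 3 ≡ 3 (mod 4), so O_K = ℤ[√3] and disc(K) = 4d = 12.
Ramification test: 3 | 12. The prime 3 ramifies in K.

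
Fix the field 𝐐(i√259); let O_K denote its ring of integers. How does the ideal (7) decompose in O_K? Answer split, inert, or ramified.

Since -259 ≡ 1 mod 4, the ring of integers is ℤ[(1+√-259)/2] with discriminant -259.
7 divides disc(K) = -259, so 7 ramifies.

ramifies in O_K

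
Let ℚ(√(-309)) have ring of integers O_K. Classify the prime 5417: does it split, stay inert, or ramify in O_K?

-309 mod 4 = 3, hence disc K = 4·(-309) = -1236 and O_K = ℤ[√-309].
5417 ∤ -1236, so 5417 is unramified.
Legendre symbol by Euler's criterion: (-309/5417) ≡ (-309)^2708 ≡ 5416 (mod 5417), i.e. (-309/5417) = -1.
d is a non-residue mod p, hence 5417 remains inert in O_K.

inert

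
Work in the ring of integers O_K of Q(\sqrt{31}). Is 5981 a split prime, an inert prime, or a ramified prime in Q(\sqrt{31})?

p is inert

Since 31 ≢ 1 mod 4, the ring of integers is ℤ[√31] with discriminant 4·31 = 124.
Since gcd(5981, 124) = 1 the prime 5981 does not ramify.
Euler's criterion: 31^2990 mod 5981 = 5980. Thus (31|5981) = -1.
d is a non-residue mod p, hence 5981 remains inert in O_K.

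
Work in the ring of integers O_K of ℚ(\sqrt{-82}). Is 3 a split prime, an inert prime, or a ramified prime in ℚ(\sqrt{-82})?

inert

Since -82 ≢ 1 mod 4, the ring of integers is ℤ[√-82] with discriminant 4·(-82) = -328.
Since gcd(3, -328) = 1 the prime 3 does not ramify.
Legendre symbol by Euler's criterion: (-82/3) ≡ (-82)^1 ≡ 2 (mod 3), i.e. (-82/3) = -1.
Legendre symbol -1 ⇒ 3 is inert.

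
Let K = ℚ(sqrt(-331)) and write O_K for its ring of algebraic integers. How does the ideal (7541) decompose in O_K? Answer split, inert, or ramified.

Since -331 ≡ 1 mod 4, the ring of integers is ℤ[(1+√-331)/2] with discriminant -331.
disc(K) = -331 is not divisible by 7541; 7541 is unramified.
(-331/7541) = 7210^3770 mod 7541 = 1, giving Legendre symbol 1.
(-331/7541) = 1, so 7541 splits.

7541 splits in O_K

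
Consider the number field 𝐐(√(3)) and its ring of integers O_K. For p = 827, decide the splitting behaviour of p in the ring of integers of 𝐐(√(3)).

Since 3 ≢ 1 mod 4, the ring of integers is ℤ[√3] with discriminant 4·3 = 12.
Since gcd(827, 12) = 1 the prime 827 does not ramify.
(3/827) = 3^413 mod 827 = 1, giving Legendre symbol 1.
(3/827) = 1, so 827 splits.

split — (827) = 𝔭₁𝔭₂ with 𝔭₁ ≠ 𝔭₂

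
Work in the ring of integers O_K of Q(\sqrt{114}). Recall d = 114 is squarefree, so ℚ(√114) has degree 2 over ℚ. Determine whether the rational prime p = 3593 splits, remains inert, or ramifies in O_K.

Since 114 ≢ 1 mod 4, the ring of integers is ℤ[√114] with discriminant 4·114 = 456.
Since gcd(3593, 456) = 1 the prime 3593 does not ramify.
(114/3593) = 114^1796 mod 3593 = 1, giving Legendre symbol 1.
d is a quadratic residue mod p, hence 3593 splits in O_K.

split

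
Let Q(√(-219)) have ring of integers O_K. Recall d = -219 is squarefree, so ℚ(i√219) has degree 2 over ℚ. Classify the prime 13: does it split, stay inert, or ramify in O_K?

-219 mod 4 = 1, hence disc K = -219 and O_K = ℤ[(1+√-219)/2].
13 ∤ -219, so 13 is unramified.
Legendre symbol by Euler's criterion: (-219/13) ≡ (-219)^6 ≡ 12 (mod 13), i.e. (-219/13) = -1.
Legendre symbol -1 ⇒ 13 is inert.

inert — (13) stays prime in O_K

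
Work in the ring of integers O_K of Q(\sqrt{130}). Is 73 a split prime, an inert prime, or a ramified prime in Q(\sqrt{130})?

73 splits in O_K

d = 130 ≡ 2 (mod 4), so O_K = ℤ[√130] and disc(K) = 4d = 520.
disc(K) = 520 is not divisible by 73; 73 is unramified.
Legendre symbol by Euler's criterion: (130/73) ≡ 130^36 ≡ 1 (mod 73), i.e. (130/73) = 1.
Legendre symbol 1 ⇒ 73 is split.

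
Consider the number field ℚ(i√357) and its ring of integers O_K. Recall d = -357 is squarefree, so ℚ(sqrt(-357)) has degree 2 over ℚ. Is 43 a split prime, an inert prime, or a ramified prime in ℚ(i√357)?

inert

-357 mod 4 = 3, hence disc K = 4·(-357) = -1428 and O_K = ℤ[√-357].
Since gcd(43, -1428) = 1 the prime 43 does not ramify.
Legendre symbol by Euler's criterion: (-357/43) ≡ (-357)^21 ≡ 42 (mod 43), i.e. (-357/43) = -1.
(-357/43) = -1, so 43 is inert.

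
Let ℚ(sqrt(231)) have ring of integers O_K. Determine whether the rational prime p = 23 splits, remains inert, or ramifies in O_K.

split — (23) = 𝔭₁𝔭₂ with 𝔭₁ ≠ 𝔭₂

d = 231 ≡ 3 (mod 4), so O_K = ℤ[√231] and disc(K) = 4d = 924.
Since gcd(23, 924) = 1 the prime 23 does not ramify.
Compute (231/23) via Euler: 1^((23-1)/2) mod 23 = 1, so (231/23) = 1.
d is a quadratic residue mod p, hence 23 splits in O_K.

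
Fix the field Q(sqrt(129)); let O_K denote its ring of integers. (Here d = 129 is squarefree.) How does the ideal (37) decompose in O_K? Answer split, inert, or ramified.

inert — (37) stays prime in O_K

Since 129 ≡ 1 mod 4, the ring of integers is ℤ[(1+√129)/2] with discriminant 129.
Since gcd(37, 129) = 1 the prime 37 does not ramify.
Euler's criterion: 129^18 mod 37 = 36. Thus (129|37) = -1.
(129/37) = -1, so 37 is inert.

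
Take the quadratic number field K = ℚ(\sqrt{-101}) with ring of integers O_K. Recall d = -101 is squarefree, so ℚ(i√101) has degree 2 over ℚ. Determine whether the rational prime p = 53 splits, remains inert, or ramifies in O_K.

53 remains inert

Since -101 ≢ 1 mod 4, the ring of integers is ℤ[√-101] with discriminant 4·(-101) = -404.
disc(K) = -404 is not divisible by 53; 53 is unramified.
Euler's criterion: (-101)^26 mod 53 = 52. Thus (-101|53) = -1.
d is a non-residue mod p, hence 53 remains inert in O_K.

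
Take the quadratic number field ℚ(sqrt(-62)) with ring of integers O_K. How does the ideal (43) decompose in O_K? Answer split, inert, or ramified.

split — (43) = 𝔭₁𝔭₂ with 𝔭₁ ≠ 𝔭₂

-62 mod 4 = 2, hence disc K = 4·(-62) = -248 and O_K = ℤ[√-62].
disc(K) = -248 is not divisible by 43; 43 is unramified.
Legendre symbol by Euler's criterion: (-62/43) ≡ (-62)^21 ≡ 1 (mod 43), i.e. (-62/43) = 1.
Legendre symbol 1 ⇒ 43 is split.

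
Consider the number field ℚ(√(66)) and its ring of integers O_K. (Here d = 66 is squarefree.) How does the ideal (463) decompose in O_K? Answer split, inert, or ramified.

p splits

Since 66 ≢ 1 mod 4, the ring of integers is ℤ[√66] with discriminant 4·66 = 264.
disc(K) = 264 is not divisible by 463; 463 is unramified.
(66/463) = 66^231 mod 463 = 1, giving Legendre symbol 1.
d is a quadratic residue mod p, hence 463 splits in O_K.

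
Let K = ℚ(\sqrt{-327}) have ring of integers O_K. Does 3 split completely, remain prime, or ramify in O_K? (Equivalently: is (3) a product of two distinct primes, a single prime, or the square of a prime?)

3 is ramified

d = -327 ≡ 1 (mod 4), so O_K = ℤ[(1+√-327)/2] and disc(K) = d = -327.
Ramification test: 3 | -327. The prime 3 ramifies in K.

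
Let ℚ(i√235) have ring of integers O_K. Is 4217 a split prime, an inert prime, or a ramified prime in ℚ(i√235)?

-235 mod 4 = 1, hence disc K = -235 and O_K = ℤ[(1+√-235)/2].
disc(K) = -235 is not divisible by 4217; 4217 is unramified.
(-235/4217) = 3982^2108 mod 4217 = 4216, giving Legendre symbol -1.
(-235/4217) = -1, so 4217 is inert.

p is inert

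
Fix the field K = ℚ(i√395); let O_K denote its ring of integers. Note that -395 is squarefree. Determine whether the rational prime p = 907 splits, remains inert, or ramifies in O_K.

Since -395 ≡ 1 mod 4, the ring of integers is ℤ[(1+√-395)/2] with discriminant -395.
907 ∤ -395, so 907 is unramified.
(-395/907) = 512^453 mod 907 = 906, giving Legendre symbol -1.
d is a non-residue mod p, hence 907 remains inert in O_K.

907 remains inert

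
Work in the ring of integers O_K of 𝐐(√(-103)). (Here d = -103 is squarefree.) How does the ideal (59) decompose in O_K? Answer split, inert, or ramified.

split

Since -103 ≡ 1 mod 4, the ring of integers is ℤ[(1+√-103)/2] with discriminant -103.
disc(K) = -103 is not divisible by 59; 59 is unramified.
Legendre symbol by Euler's criterion: (-103/59) ≡ (-103)^29 ≡ 1 (mod 59), i.e. (-103/59) = 1.
(-103/59) = 1, so 59 splits.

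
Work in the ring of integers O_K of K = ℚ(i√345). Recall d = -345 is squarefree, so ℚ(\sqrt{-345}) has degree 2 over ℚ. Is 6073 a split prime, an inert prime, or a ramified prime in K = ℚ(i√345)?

d = -345 ≡ 3 (mod 4), so O_K = ℤ[√-345] and disc(K) = 4d = -1380.
6073 ∤ -1380, so 6073 is unramified.
(-345/6073) = 5728^3036 mod 6073 = 6072, giving Legendre symbol -1.
Legendre symbol -1 ⇒ 6073 is inert.

inert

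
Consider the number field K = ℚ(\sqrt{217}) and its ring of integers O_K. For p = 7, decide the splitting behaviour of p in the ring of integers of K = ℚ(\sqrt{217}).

ramified

217 mod 4 = 1, hence disc K = 217 and O_K = ℤ[(1+√217)/2].
disc(K) = 217 = 7·31, so p = 7 is ramified.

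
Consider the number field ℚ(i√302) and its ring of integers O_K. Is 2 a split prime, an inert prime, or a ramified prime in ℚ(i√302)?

-302 mod 4 = 2, hence disc K = 4·(-302) = -1208 and O_K = ℤ[√-302].
disc(K) = -1208 = 2·(-604), so p = 2 is ramified.

ramified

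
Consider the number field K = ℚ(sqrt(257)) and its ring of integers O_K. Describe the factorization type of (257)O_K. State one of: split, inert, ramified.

ramifies in O_K

257 mod 4 = 1, hence disc K = 257 and O_K = ℤ[(1+√257)/2].
disc(K) = 257 = 257·1, so p = 257 is ramified.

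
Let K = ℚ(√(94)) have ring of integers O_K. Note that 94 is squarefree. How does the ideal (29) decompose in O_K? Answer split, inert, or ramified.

d = 94 ≡ 2 (mod 4), so O_K = ℤ[√94] and disc(K) = 4d = 376.
Since gcd(29, 376) = 1 the prime 29 does not ramify.
(94/29) = 7^14 mod 29 = 1, giving Legendre symbol 1.
Legendre symbol 1 ⇒ 29 is split.

split — (29) = 𝔭₁𝔭₂ with 𝔭₁ ≠ 𝔭₂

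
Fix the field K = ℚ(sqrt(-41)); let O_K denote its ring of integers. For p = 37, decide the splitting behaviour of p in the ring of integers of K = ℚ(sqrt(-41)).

Since -41 ≢ 1 mod 4, the ring of integers is ℤ[√-41] with discriminant 4·(-41) = -164.
37 ∤ -164, so 37 is unramified.
Euler's criterion: (-41)^18 mod 37 = 1. Thus (-41|37) = 1.
d is a quadratic residue mod p, hence 37 splits in O_K.

p splits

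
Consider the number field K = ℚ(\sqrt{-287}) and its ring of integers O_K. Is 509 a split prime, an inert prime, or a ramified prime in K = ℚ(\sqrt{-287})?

d = -287 ≡ 1 (mod 4), so O_K = ℤ[(1+√-287)/2] and disc(K) = d = -287.
Since gcd(509, -287) = 1 the prime 509 does not ramify.
(-287/509) = 222^254 mod 509 = 1, giving Legendre symbol 1.
d is a quadratic residue mod p, hence 509 splits in O_K.

p splits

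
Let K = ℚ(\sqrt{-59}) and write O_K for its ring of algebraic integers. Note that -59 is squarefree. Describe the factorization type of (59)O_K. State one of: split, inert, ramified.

ramified — (59) = 𝔭²

-59 mod 4 = 1, hence disc K = -59 and O_K = ℤ[(1+√-59)/2].
Ramification test: 59 | -59. The prime 59 ramifies in K.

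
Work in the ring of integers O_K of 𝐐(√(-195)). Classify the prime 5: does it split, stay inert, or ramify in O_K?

-195 mod 4 = 1, hence disc K = -195 and O_K = ℤ[(1+√-195)/2].
5 divides disc(K) = -195, so 5 ramifies.

ramified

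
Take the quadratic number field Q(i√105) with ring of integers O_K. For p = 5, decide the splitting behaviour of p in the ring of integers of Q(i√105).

ramified — (5) = 𝔭²

d = -105 ≡ 3 (mod 4), so O_K = ℤ[√-105] and disc(K) = 4d = -420.
5 divides disc(K) = -420, so 5 ramifies.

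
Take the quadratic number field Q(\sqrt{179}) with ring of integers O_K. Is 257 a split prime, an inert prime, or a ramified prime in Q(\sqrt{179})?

179 mod 4 = 3, hence disc K = 4·179 = 716 and O_K = ℤ[√179].
257 ∤ 716, so 257 is unramified.
(179/257) = 179^128 mod 257 = 256, giving Legendre symbol -1.
Legendre symbol -1 ⇒ 257 is inert.

remains prime (inert)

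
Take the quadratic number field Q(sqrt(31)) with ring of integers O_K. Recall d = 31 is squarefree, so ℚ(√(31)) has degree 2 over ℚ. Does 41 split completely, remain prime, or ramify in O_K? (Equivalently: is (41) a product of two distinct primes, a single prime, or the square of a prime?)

Since 31 ≢ 1 mod 4, the ring of integers is ℤ[√31] with discriminant 4·31 = 124.
Since gcd(41, 124) = 1 the prime 41 does not ramify.
Legendre symbol by Euler's criterion: (31/41) ≡ 31^20 ≡ 1 (mod 41), i.e. (31/41) = 1.
(31/41) = 1, so 41 splits.

split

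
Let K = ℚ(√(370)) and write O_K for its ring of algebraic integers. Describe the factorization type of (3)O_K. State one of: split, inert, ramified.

Since 370 ≢ 1 mod 4, the ring of integers is ℤ[√370] with discriminant 4·370 = 1480.
3 ∤ 1480, so 3 is unramified.
Compute (370/3) via Euler: 1^((3-1)/2) mod 3 = 1, so (370/3) = 1.
(370/3) = 1, so 3 splits.

splits completely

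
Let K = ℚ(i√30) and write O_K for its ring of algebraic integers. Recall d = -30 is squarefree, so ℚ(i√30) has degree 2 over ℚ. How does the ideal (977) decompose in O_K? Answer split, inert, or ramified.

p splits

Since -30 ≢ 1 mod 4, the ring of integers is ℤ[√-30] with discriminant 4·(-30) = -120.
977 ∤ -120, so 977 is unramified.
Euler's criterion: (-30)^488 mod 977 = 1. Thus (-30|977) = 1.
d is a quadratic residue mod p, hence 977 splits in O_K.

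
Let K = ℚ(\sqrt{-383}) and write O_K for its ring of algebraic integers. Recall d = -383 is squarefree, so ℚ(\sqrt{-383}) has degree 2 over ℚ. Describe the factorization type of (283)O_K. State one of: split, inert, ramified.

Since -383 ≡ 1 mod 4, the ring of integers is ℤ[(1+√-383)/2] with discriminant -383.
disc(K) = -383 is not divisible by 283; 283 is unramified.
Legendre symbol by Euler's criterion: (-383/283) ≡ (-383)^141 ≡ 282 (mod 283), i.e. (-383/283) = -1.
d is a non-residue mod p, hence 283 remains inert in O_K.

283 remains inert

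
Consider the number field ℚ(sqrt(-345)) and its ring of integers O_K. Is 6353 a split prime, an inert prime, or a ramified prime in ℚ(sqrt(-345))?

p is inert

Since -345 ≢ 1 mod 4, the ring of integers is ℤ[√-345] with discriminant 4·(-345) = -1380.
disc(K) = -1380 is not divisible by 6353; 6353 is unramified.
Euler's criterion: (-345)^3176 mod 6353 = 6352. Thus (-345|6353) = -1.
(-345/6353) = -1, so 6353 is inert.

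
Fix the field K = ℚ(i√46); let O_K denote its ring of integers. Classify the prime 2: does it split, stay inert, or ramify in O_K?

ramified — (2) = 𝔭²

Since -46 ≢ 1 mod 4, the ring of integers is ℤ[√-46] with discriminant 4·(-46) = -184.
Ramification test: 2 | -184. The prime 2 ramifies in K.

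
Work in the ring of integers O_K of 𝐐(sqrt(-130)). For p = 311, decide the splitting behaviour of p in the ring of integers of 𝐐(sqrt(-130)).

p is inert

d = -130 ≡ 2 (mod 4), so O_K = ℤ[√-130] and disc(K) = 4d = -520.
disc(K) = -520 is not divisible by 311; 311 is unramified.
(-130/311) = 181^155 mod 311 = 310, giving Legendre symbol -1.
d is a non-residue mod p, hence 311 remains inert in O_K.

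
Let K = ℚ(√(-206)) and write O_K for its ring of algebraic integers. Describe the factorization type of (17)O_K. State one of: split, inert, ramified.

split

-206 mod 4 = 2, hence disc K = 4·(-206) = -824 and O_K = ℤ[√-206].
Since gcd(17, -824) = 1 the prime 17 does not ramify.
(-206/17) = 15^8 mod 17 = 1, giving Legendre symbol 1.
(-206/17) = 1, so 17 splits.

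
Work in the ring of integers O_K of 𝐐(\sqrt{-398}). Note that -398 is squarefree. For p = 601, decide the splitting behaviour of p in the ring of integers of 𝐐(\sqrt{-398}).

Since -398 ≢ 1 mod 4, the ring of integers is ℤ[√-398] with discriminant 4·(-398) = -1592.
601 ∤ -1592, so 601 is unramified.
Compute (-398/601) via Euler: 203^((601-1)/2) mod 601 = 1, so (-398/601) = 1.
Legendre symbol 1 ⇒ 601 is split.

601 splits in O_K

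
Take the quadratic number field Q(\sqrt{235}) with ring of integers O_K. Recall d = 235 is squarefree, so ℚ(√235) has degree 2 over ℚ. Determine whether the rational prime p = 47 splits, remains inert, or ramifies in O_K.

d = 235 ≡ 3 (mod 4), so O_K = ℤ[√235] and disc(K) = 4d = 940.
47 divides disc(K) = 940, so 47 ramifies.

ramified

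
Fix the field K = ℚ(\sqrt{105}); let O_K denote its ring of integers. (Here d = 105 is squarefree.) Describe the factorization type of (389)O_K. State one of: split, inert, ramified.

Since 105 ≡ 1 mod 4, the ring of integers is ℤ[(1+√105)/2] with discriminant 105.
389 ∤ 105, so 389 is unramified.
Euler's criterion: 105^194 mod 389 = 388. Thus (105|389) = -1.
(105/389) = -1, so 389 is inert.

inert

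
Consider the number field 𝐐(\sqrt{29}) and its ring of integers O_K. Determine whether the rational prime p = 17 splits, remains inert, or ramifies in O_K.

17 remains inert

Since 29 ≡ 1 mod 4, the ring of integers is ℤ[(1+√29)/2] with discriminant 29.
disc(K) = 29 is not divisible by 17; 17 is unramified.
Legendre symbol by Euler's criterion: (29/17) ≡ 29^8 ≡ 16 (mod 17), i.e. (29/17) = -1.
(29/17) = -1, so 17 is inert.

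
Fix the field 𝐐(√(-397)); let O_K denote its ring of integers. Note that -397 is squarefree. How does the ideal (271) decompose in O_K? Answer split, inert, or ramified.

remains prime (inert)

Since -397 ≢ 1 mod 4, the ring of integers is ℤ[√-397] with discriminant 4·(-397) = -1588.
271 ∤ -1588, so 271 is unramified.
Compute (-397/271) via Euler: 145^((271-1)/2) mod 271 = 270, so (-397/271) = -1.
d is a non-residue mod p, hence 271 remains inert in O_K.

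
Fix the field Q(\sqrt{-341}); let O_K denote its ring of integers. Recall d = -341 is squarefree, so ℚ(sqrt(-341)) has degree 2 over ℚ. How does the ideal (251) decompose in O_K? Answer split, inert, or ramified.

-341 mod 4 = 3, hence disc K = 4·(-341) = -1364 and O_K = ℤ[√-341].
Since gcd(251, -1364) = 1 the prime 251 does not ramify.
Legendre symbol by Euler's criterion: (-341/251) ≡ (-341)^125 ≡ 1 (mod 251), i.e. (-341/251) = 1.
(-341/251) = 1, so 251 splits.

251 splits in O_K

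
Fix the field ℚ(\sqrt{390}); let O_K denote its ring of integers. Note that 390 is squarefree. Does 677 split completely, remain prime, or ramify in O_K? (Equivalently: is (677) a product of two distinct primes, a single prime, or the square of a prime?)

d = 390 ≡ 2 (mod 4), so O_K = ℤ[√390] and disc(K) = 4d = 1560.
Since gcd(677, 1560) = 1 the prime 677 does not ramify.
Legendre symbol by Euler's criterion: (390/677) ≡ 390^338 ≡ 676 (mod 677), i.e. (390/677) = -1.
d is a non-residue mod p, hence 677 remains inert in O_K.

remains prime (inert)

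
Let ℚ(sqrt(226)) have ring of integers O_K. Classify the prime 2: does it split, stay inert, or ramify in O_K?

2 is ramified

Since 226 ≢ 1 mod 4, the ring of integers is ℤ[√226] with discriminant 4·226 = 904.
Ramification test: 2 | 904. The prime 2 ramifies in K.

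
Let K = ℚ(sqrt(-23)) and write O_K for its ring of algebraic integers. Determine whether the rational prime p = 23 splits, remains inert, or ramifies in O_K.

ramifies in O_K

Since -23 ≡ 1 mod 4, the ring of integers is ℤ[(1+√-23)/2] with discriminant -23.
23 divides disc(K) = -23, so 23 ramifies.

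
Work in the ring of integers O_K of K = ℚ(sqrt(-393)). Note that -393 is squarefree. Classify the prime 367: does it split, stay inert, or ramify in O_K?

d = -393 ≡ 3 (mod 4), so O_K = ℤ[√-393] and disc(K) = 4d = -1572.
Since gcd(367, -1572) = 1 the prime 367 does not ramify.
Euler's criterion: (-393)^183 mod 367 = 366. Thus (-393|367) = -1.
(-393/367) = -1, so 367 is inert.

p is inert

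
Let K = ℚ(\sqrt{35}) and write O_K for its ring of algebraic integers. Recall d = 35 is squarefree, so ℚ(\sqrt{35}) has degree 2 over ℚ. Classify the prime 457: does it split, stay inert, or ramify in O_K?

d = 35 ≡ 3 (mod 4), so O_K = ℤ[√35] and disc(K) = 4d = 140.
Since gcd(457, 140) = 1 the prime 457 does not ramify.
Compute (35/457) via Euler: 35^((457-1)/2) mod 457 = 456, so (35/457) = -1.
(35/457) = -1, so 457 is inert.

p is inert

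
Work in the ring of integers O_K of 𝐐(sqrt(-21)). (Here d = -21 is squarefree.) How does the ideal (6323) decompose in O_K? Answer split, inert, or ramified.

-21 mod 4 = 3, hence disc K = 4·(-21) = -84 and O_K = ℤ[√-21].
Since gcd(6323, -84) = 1 the prime 6323 does not ramify.
Legendre symbol by Euler's criterion: (-21/6323) ≡ (-21)^3161 ≡ 1 (mod 6323), i.e. (-21/6323) = 1.
d is a quadratic residue mod p, hence 6323 splits in O_K.

6323 splits in O_K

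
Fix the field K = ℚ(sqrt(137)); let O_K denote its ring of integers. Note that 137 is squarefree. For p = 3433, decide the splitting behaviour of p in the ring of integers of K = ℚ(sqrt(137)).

split — (3433) = 𝔭₁𝔭₂ with 𝔭₁ ≠ 𝔭₂

137 mod 4 = 1, hence disc K = 137 and O_K = ℤ[(1+√137)/2].
3433 ∤ 137, so 3433 is unramified.
Euler's criterion: 137^1716 mod 3433 = 1. Thus (137|3433) = 1.
(137/3433) = 1, so 3433 splits.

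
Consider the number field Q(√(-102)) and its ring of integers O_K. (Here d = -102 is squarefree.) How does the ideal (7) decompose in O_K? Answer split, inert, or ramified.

7 remains inert

-102 mod 4 = 2, hence disc K = 4·(-102) = -408 and O_K = ℤ[√-102].
disc(K) = -408 is not divisible by 7; 7 is unramified.
Euler's criterion: (-102)^3 mod 7 = 6. Thus (-102|7) = -1.
Legendre symbol -1 ⇒ 7 is inert.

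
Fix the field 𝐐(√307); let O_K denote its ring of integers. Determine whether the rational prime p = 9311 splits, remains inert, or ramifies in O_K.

307 mod 4 = 3, hence disc K = 4·307 = 1228 and O_K = ℤ[√307].
9311 ∤ 1228, so 9311 is unramified.
Legendre symbol by Euler's criterion: (307/9311) ≡ 307^4655 ≡ 9310 (mod 9311), i.e. (307/9311) = -1.
Legendre symbol -1 ⇒ 9311 is inert.

9311 remains inert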